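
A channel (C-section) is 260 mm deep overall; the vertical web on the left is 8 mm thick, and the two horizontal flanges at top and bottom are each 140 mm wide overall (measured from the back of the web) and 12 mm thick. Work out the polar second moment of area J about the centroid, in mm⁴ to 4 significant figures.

J ≈ 7.123 × 10⁷ mm⁴

Decompose the section into non-overlapping parts with the origin at the bottom-left of its bounding rectangle.
Web: 8 × 260, A = 2 080 mm², y = 130 mm, Ī = 11 717 333 mm⁴.
Top flange (beyond web): 132 × 12, A = 1 584 mm², y = 254 mm, Ī = 19 008 mm⁴.
Bottom flange (beyond web): 132 × 12, A = 1 584 mm², y = 6 mm, Ī = 19 008 mm⁴.
By symmetry the centroid is at mid-height, ȳ = 130 mm.
Transfer each piece to the centroidal x-axis using Ī + A·d² with d = y − 130:
  web: d = 0 mm → contributes +11 717 333 mm⁴
  top flange (beyond web): d = 124 mm → contributes +24 374 592 mm⁴
  bottom flange (beyond web): d = -124 mm → contributes +24 374 592 mm⁴
Total I = 60 466 517 mm⁴.
For the y-axis: x̄ = 46.2561 mm.
Repeating about the centroidal y-axis gives I_y = 10 763 517 mm⁴.
Polar second moment: J = I_x + I_y = 71 230 034 mm⁴.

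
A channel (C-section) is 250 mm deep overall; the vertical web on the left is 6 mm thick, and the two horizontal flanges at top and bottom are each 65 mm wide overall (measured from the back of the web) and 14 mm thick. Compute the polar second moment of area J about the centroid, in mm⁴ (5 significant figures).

Split into non-overlapping primitives; take the origin at the lower-left of the bounding box.
Web: 6 × 250, A = 1 500 mm², y = 125 mm, Ī = 7 812 500 mm⁴.
Top flange (beyond web): 59 × 14, A = 826 mm², y = 243 mm, Ī = 13491.33 mm⁴.
Bottom flange (beyond web): 59 × 14, A = 826 mm², y = 7 mm, Ī = 13491.33 mm⁴.
By symmetry the centroid is at mid-height, ȳ = 125 mm.
Transfer each piece to the centroidal x-axis using Ī + A·d² with d = y − 125:
  web: d = 0 mm → contributes +7 812 500 mm⁴
  top flange (beyond web): d = 118 mm → contributes +11 514 715 mm⁴
  bottom flange (beyond web): d = -118 mm → contributes +11 514 715 mm⁴
Total I = 30 841 931 mm⁴.
For the y-axis: x̄ = 20.03363 mm.
Repeating about the centroidal y-axis gives I_y = 1 314 107 mm⁴.
Polar second moment: J = I_x + I_y = 32 156 038 mm⁴.

J ≈ 3.2156 × 10⁷ mm⁴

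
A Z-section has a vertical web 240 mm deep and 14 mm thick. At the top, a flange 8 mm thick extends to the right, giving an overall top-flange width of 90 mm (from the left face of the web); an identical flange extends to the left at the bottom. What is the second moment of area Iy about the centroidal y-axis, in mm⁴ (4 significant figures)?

Iy ≈ 3.103 × 10⁶ mm⁴

Decompose the section into non-overlapping parts with the origin at the bottom-left of its bounding rectangle.
Web: 14 × 240, A = 3 360 mm², x = 83 mm, Ī = 54 880 mm⁴.
Top flange (beyond web): 76 × 8, A = 608 mm², x = 128 mm, Ī = 292 651 mm⁴.
Bottom flange (beyond web): 76 × 8, A = 608 mm², x = 38 mm, Ī = 292 651 mm⁴.
Centroid: x̄ = ΣA·x / ΣA = 83 mm.
Transfer each piece to the centroidal y-axis using Ī + A·d² with d = x − 83:
  web: d = 0 mm → contributes +54 880 mm⁴
  top flange (beyond web): d = 45 mm → contributes +1 523 851 mm⁴
  bottom flange (beyond web): d = -45 mm → contributes +1 523 851 mm⁴
Total I = 3 102 581 mm⁴.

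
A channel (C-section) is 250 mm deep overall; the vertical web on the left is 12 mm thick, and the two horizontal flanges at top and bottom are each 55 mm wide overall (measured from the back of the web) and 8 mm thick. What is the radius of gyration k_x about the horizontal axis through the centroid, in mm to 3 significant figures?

Split into non-overlapping primitives; take the origin at the lower-left of the bounding box.
Web: 12 × 250, A = 3 000 mm², y = 125 mm, Ī = 15 625 000 mm⁴.
Top flange (beyond web): 43 × 8, A = 344 mm², y = 246 mm, Ī = 1834.7 mm⁴.
Bottom flange (beyond web): 43 × 8, A = 344 mm², y = 4 mm, Ī = 1834.7 mm⁴.
By symmetry the centroid is at mid-height, ȳ = 125 mm.
Transfer each piece to the horizontal axis through the centroid using Ī + A·d² with d = y − 125:
  web: d = 0 mm → contributes +15 625 000 mm⁴
  top flange (beyond web): d = 121 mm → contributes +5 038 339 mm⁴
  bottom flange (beyond web): d = -121 mm → contributes +5 038 339 mm⁴
Total I = 25 701 677 mm⁴.
Radius of gyration: k = √(I/A) = √(25 701 677 / 3 688) = 83.481 mm.

k_x ≈ 83.5 mm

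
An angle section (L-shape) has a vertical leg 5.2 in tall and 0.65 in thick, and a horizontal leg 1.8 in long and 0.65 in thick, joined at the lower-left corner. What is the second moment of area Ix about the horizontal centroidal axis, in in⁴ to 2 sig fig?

Ix ≈ 11 in⁴

Break the section into simple shapes (no overlaps), measuring from the bottom-left corner of the bounding box.
Vertical leg: 0.65 × 5.2, A = 3.38 in², y = 2.6 in, Ī = 7.616 in⁴.
Horizontal leg (remainder): 1.15 × 0.65, A = 0.7475 in², y = 0.325 in, Ī = 0.02632 in⁴.
Centroid: ȳ = ΣA·y / ΣA = 2.188 in.
Transfer each piece to the horizontal centroidal axis using Ī + A·d² with d = y − 2.188:
  vertical leg: d = 0.412 in → contributes +8.19 in⁴
  horizontal leg (remainder): d = -1.863 in → contributes +2.621 in⁴
Total I = 10.81 in⁴.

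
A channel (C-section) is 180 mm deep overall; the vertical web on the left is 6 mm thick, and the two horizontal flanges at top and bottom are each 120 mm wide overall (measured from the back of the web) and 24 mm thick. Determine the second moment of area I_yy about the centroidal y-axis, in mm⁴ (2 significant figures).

Treat the section as a set of non-overlapping primitives; coordinates are from the bounding-box lower-left.
Web: 6 × 180, A = 1 080 mm², x = 3 mm, Ī = 3 240 mm⁴.
Top flange (beyond web): 114 × 24, A = 2 736 mm², x = 63 mm, Ī = 2 963 088 mm⁴.
Bottom flange (beyond web): 114 × 24, A = 2 736 mm², x = 63 mm, Ī = 2 963 088 mm⁴.
Centroid: x̄ = ΣA·x / ΣA = 53.11 mm.
Transfer each piece to the centroidal y-axis using Ī + A·d² with d = x − 53.11:
  web: d = -50.11 mm → contributes +2 715 121 mm⁴
  top flange (beyond web): d = 9.89 mm → contributes +3 230 708 mm⁴
  bottom flange (beyond web): d = 9.89 mm → contributes +3 230 708 mm⁴
Total I = 9 176 537 mm⁴.

I_yy ≈ 9.2 × 10⁶ mm⁴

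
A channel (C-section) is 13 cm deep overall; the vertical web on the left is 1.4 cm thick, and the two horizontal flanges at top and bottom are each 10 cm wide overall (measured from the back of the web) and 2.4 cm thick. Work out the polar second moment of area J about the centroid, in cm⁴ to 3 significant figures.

J ≈ 2010 cm⁴

Decompose the section into non-overlapping parts with the origin at the bottom-left of its bounding rectangle.
Web: 1.4 × 13, A = 18.2 cm², y = 6.5 cm, Ī = 256.32 cm⁴.
Top flange (beyond web): 8.6 × 2.4, A = 20.64 cm², y = 11.8 cm, Ī = 9.9072 cm⁴.
Bottom flange (beyond web): 8.6 × 2.4, A = 20.64 cm², y = 1.2 cm, Ī = 9.9072 cm⁴.
By symmetry the centroid is at mid-height, ȳ = 6.5 cm.
Transfer each piece to the centroidal x-axis using Ī + A·d² with d = y − 6.5:
  web: d = 0 cm → contributes +256.32 cm⁴
  top flange (beyond web): d = 5.3 cm → contributes +589.68 cm⁴
  bottom flange (beyond web): d = -5.3 cm → contributes +589.68 cm⁴
Total I = 1435.7 cm⁴.
For the y-axis: x̄ = 4.1701 cm.
Repeating about the centroidal y-axis gives I_y = 573.17 cm⁴.
Polar second moment: J = I_x + I_y = 2008.9 cm⁴.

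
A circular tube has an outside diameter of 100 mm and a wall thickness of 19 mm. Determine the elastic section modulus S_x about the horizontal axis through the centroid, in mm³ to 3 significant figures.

S_x ≈ 8.37 × 10⁴ mm³

Decompose the section into non-overlapping parts with the origin at the bottom-left of its bounding rectangle.
Outer circle: ⌀100, A = 7 854 mm², y = 50 mm, Ī = 4 908 739 mm⁴.
Bore (subtracted): ⌀62, A = 3019.1 mm², y = 50 mm, Ī = 725 332 mm⁴.
By symmetry the centroid is at mid-height, ȳ = 50 mm.
All pieces are centred on the horizontal axis through the centroid, so I = ΣĪ (holes subtracted) = 4 183 407 mm⁴.
Extreme fibre distance c = 50 mm; S = I/c = 83 668 mm³.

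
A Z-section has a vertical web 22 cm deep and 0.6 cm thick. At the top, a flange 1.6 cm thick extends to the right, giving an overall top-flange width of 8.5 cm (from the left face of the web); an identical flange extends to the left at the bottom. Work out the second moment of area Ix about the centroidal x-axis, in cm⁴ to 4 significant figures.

Decompose the section into non-overlapping parts with the origin at the bottom-left of its bounding rectangle.
Web: 0.6 × 22, A = 13.2 cm², y = 11 cm, Ī = 532.4 cm⁴.
Top flange (beyond web): 7.9 × 1.6, A = 12.64 cm², y = 21.2 cm, Ī = 2.69653 cm⁴.
Bottom flange (beyond web): 7.9 × 1.6, A = 12.64 cm², y = 0.8 cm, Ī = 2.69653 cm⁴.
Centroid: ȳ = ΣA·y / ΣA = 11 cm.
Transfer each piece to the centroidal x-axis using Ī + A·d² with d = y − 11:
  web: d = 0 cm → contributes +532.4 cm⁴
  top flange (beyond web): d = 10.2 cm → contributes +1317.76 cm⁴
  bottom flange (beyond web): d = -10.2 cm → contributes +1317.76 cm⁴
Total I = 3167.92 cm⁴.

Ix ≈ 3168 cm⁴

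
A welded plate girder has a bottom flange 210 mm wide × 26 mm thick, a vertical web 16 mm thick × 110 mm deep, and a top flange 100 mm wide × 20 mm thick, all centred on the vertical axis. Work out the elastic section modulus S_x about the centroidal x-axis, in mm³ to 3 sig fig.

Split into non-overlapping primitives; take the origin at the lower-left of the bounding box.
Bottom plate: 210 × 26, A = 5 460 mm², y = 13 mm, Ī = 307 580 mm⁴.
Web plate: 16 × 110, A = 1 760 mm², y = 81 mm, Ī = 1 774 667 mm⁴.
Top plate: 100 × 20, A = 2 000 mm², y = 146 mm, Ī = 66 667 mm⁴.
Centroid: ȳ = ΣA·y / ΣA = 54.831 mm.
Transfer each piece to the centroidal x-axis using Ī + A·d² with d = y − 54.831:
  bottom plate: d = -41.831 mm → contributes +9 861 576 mm⁴
  web plate: d = 26.169 mm → contributes +2 979 962 mm⁴
  top plate: d = 91.169 mm → contributes +16 690 312 mm⁴
Total I = 29 531 849 mm⁴.
Extreme fibre distance c = 101.17 mm; S = I/c = 291 906 mm³.

S_x ≈ 2.92 × 10⁵ mm³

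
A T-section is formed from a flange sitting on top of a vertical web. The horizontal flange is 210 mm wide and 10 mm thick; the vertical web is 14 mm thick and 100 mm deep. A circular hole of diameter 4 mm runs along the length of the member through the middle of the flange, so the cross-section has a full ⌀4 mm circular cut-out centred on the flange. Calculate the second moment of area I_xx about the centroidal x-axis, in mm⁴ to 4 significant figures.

Split into non-overlapping primitives; take the origin at the lower-left of the bounding box.
Flange: 210 × 10, A = 2 100 mm², y = 105 mm, Ī = 17 500 mm⁴.
Web: 14 × 100, A = 1 400 mm², y = 50 mm, Ī = 1 166 667 mm⁴.
Hole (subtracted): ⌀4, A = 12.5664 mm², y = 105 mm, Ī = 12.5664 mm⁴.
Centroid: ȳ = ΣA·y / ΣA = 82.9207 mm.
Transfer each piece to the centroidal x-axis using Ī + A·d² with d = y − 82.9207:
  flange: d = 22.0793 mm → contributes +1 041 238 mm⁴
  web: d = -32.9207 mm → contributes +2 683 951 mm⁴
  hole: d = 22.0793 mm → contributes −6138.6 mm⁴
Total I = 3 719 050 mm⁴.

I_xx ≈ 3.719 × 10⁶ mm⁴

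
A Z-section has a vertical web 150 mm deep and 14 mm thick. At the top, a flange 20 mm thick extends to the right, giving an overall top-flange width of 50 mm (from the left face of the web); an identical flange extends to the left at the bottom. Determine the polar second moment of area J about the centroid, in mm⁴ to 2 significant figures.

Treat the section as a set of non-overlapping primitives; coordinates are from the bounding-box lower-left.
Web: 14 × 150, A = 2 100 mm², y = 75 mm, Ī = 3 937 500 mm⁴.
Top flange (beyond web): 36 × 20, A = 720 mm², y = 140 mm, Ī = 24 000 mm⁴.
Bottom flange (beyond web): 36 × 20, A = 720 mm², y = 10 mm, Ī = 24 000 mm⁴.
Centroid: ȳ = ΣA·y / ΣA = 75 mm.
Transfer each piece to the centroidal x-axis using Ī + A·d² with d = y − 75:
  web: d = 0 mm → contributes +3 937 500 mm⁴
  top flange (beyond web): d = 65 mm → contributes +3 066 000 mm⁴
  bottom flange (beyond web): d = -65 mm → contributes +3 066 000 mm⁴
Total I = 10 069 500 mm⁴.
For the y-axis: x̄ = 43 mm.
Repeating about the centroidal y-axis gives I_y = 1 089 820 mm⁴.
Polar second moment: J = I_x + I_y = 11 159 320 mm⁴.

J ≈ 1.1 × 10⁷ mm⁴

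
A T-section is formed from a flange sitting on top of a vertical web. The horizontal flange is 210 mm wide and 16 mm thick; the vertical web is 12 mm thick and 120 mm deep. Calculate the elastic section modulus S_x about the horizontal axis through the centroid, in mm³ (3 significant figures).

S_x ≈ 6.00 × 10⁴ mm³

Treat the section as a set of non-overlapping primitives; coordinates are from the bounding-box lower-left.
Flange: 210 × 16, A = 3 360 mm², y = 128 mm, Ī = 71 680 mm⁴.
Web: 12 × 120, A = 1 440 mm², y = 60 mm, Ī = 1 728 000 mm⁴.
Centroid: ȳ = ΣA·y / ΣA = 107.6 mm.
Transfer each piece to the horizontal axis through the centroid using Ī + A·d² with d = y − 107.6:
  flange: d = 20.4 mm → contributes +1 469 978 mm⁴
  web: d = -47.6 mm → contributes +4 990 694 mm⁴
Total I = 6 460 672 mm⁴.
Extreme fibre distance c = 107.6 mm; S = I/c = 60 043 mm³.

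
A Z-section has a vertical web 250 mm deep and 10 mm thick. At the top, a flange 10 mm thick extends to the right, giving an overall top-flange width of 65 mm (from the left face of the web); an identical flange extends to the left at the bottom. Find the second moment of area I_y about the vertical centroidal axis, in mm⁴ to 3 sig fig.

Treat the section as a set of non-overlapping primitives; coordinates are from the bounding-box lower-left.
Web: 10 × 250, A = 2 500 mm², x = 60 mm, Ī = 20 833 mm⁴.
Top flange (beyond web): 55 × 10, A = 550 mm², x = 92.5 mm, Ī = 138 646 mm⁴.
Bottom flange (beyond web): 55 × 10, A = 550 mm², x = 27.5 mm, Ī = 138 646 mm⁴.
Centroid: x̄ = ΣA·x / ΣA = 60 mm.
Transfer each piece to the vertical centroidal axis using Ī + A·d² with d = x − 60:
  web: d = 0 mm → contributes +20 833 mm⁴
  top flange (beyond web): d = 32.5 mm → contributes +719 583 mm⁴
  bottom flange (beyond web): d = -32.5 mm → contributes +719 583 mm⁴
Total I = 1 460 000 mm⁴.

I_y ≈ 1.46 × 10⁶ mm⁴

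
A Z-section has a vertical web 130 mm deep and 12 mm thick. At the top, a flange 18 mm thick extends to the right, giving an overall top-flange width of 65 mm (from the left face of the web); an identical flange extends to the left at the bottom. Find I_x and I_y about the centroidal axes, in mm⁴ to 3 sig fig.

Split into non-overlapping primitives; take the origin at the lower-left of the bounding box.
Web: 12 × 130, A = 1 560 mm², y = 65 mm, Ī = 2 197 000 mm⁴.
Top flange (beyond web): 53 × 18, A = 954 mm², y = 121 mm, Ī = 25 758 mm⁴.
Bottom flange (beyond web): 53 × 18, A = 954 mm², y = 9 mm, Ī = 25 758 mm⁴.
Centroid: ȳ = ΣA·y / ΣA = 65 mm.
Transfer each piece to the centroidal x-axis using Ī + A·d² with d = y − 65:
  web: d = 0 mm → contributes +2 197 000 mm⁴
  top flange (beyond web): d = 56 mm → contributes +3 017 502 mm⁴
  bottom flange (beyond web): d = -56 mm → contributes +3 017 502 mm⁴
Total I = 8 232 004 mm⁴.
For the y-axis: x̄ = 59 mm.
Repeating about the centroidal y-axis gives I_y = 2 480 676 mm⁴.

I_x ≈ 8.23 × 10⁶ mm⁴, I_y ≈ 2.48 × 10⁶ mm⁴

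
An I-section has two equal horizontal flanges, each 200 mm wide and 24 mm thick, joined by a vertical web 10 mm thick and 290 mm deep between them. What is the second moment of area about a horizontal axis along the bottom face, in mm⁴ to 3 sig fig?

I_base ≈ 6.14 × 10⁸ mm⁴

Break the section into simple shapes (no overlaps), measuring from the bottom-left corner of the bounding box.
Bottom flange: 200 × 24, A = 4 800 mm², y = 12 mm, Ī = 230 400 mm⁴.
Web: 10 × 290, A = 2 900 mm², y = 169 mm, Ī = 20 324 167 mm⁴.
Top flange: 200 × 24, A = 4 800 mm², y = 326 mm, Ī = 230 400 mm⁴.
Transfer each piece to the base of the section using Ī + A·d² with d = y − 0:
  bottom flange: d = 12 mm → contributes +921 600 mm⁴
  web: d = 169 mm → contributes +103 151 067 mm⁴
  top flange: d = 326 mm → contributes +510 355 200 mm⁴
Total I = 614 427 867 mm⁴.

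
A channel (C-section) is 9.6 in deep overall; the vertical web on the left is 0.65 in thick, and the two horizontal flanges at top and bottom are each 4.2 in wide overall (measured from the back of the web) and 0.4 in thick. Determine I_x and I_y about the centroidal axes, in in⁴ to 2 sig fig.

I_x ≈ 110 in⁴, I_y ≈ 12 in⁴

Break the section into simple shapes (no overlaps), measuring from the bottom-left corner of the bounding box.
Web: 0.65 × 9.6, A = 6.24 in², y = 4.8 in, Ī = 47.92 in⁴.
Top flange (beyond web): 3.55 × 0.4, A = 1.42 in², y = 9.4 in, Ī = 0.01893 in⁴.
Bottom flange (beyond web): 3.55 × 0.4, A = 1.42 in², y = 0.2 in, Ī = 0.01893 in⁴.
By symmetry the centroid is at mid-height, ȳ = 4.8 in.
Transfer each piece to the centroidal x-axis using Ī + A·d² with d = y − 4.8:
  web: d = 0 in → contributes +47.92 in⁴
  top flange (beyond web): d = 4.6 in → contributes +30.07 in⁴
  bottom flange (beyond web): d = -4.6 in → contributes +30.07 in⁴
Total I = 108.1 in⁴.
For the y-axis: x̄ = 0.9818 in.
Repeating about the centroidal y-axis gives I_y = 11.81 in⁴.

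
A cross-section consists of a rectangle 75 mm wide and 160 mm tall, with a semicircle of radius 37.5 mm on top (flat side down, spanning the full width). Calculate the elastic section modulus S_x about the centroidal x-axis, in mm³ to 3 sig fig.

S_x ≈ 4.19 × 10⁵ mm³

Break the section into simple shapes (no overlaps), measuring from the bottom-left corner of the bounding box.
Rectangular body: 75 × 160, A = 12 000 mm², y = 80 mm, Ī = 25 600 000 mm⁴.
Semicircular cap: semicircle r = 37.5, A = 2208.9 mm², y = 175.92 mm, Ī = 217 049 mm⁴.
Centroid: ȳ = ΣA·y / ΣA = 94.911 mm.
Transfer each piece to the centroidal x-axis using Ī + A·d² with d = y − 94.911:
  rectangular body: d = -14.911 mm → contributes +28 268 091 mm⁴
  semicircular cap: d = 81.004 mm → contributes +14 711 426 mm⁴
Total I = 42 979 517 mm⁴.
Extreme fibre distance c = 102.59 mm; S = I/c = 418 949 mm³.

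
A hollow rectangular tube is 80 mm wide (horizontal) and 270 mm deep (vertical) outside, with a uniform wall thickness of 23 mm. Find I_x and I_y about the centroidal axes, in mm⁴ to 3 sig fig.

I_x ≈ 9.94 × 10⁷ mm⁴, I_y ≈ 1.08 × 10⁷ mm⁴

Break the section into simple shapes (no overlaps), measuring from the bottom-left corner of the bounding box.
Outer rectangle: 80 × 270, A = 21 600 mm², y = 135 mm, Ī = 131 220 000 mm⁴.
Inner void (subtracted): 34 × 224, A = 7 616 mm², y = 135 mm, Ī = 31 845 035 mm⁴.
By symmetry the centroid is at mid-height, ȳ = 135 mm.
All pieces are centred on the centroidal x-axis, so I = ΣĪ (holes subtracted) = 99 374 965 mm⁴.
Repeating about the centroidal y-axis gives I_y = 10 786 325 mm⁴.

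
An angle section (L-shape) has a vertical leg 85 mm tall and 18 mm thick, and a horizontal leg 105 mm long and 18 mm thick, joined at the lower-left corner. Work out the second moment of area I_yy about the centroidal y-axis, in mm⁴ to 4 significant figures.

I_yy ≈ 3.162 × 10⁶ mm⁴

Treat the section as a set of non-overlapping primitives; coordinates are from the bounding-box lower-left.
Vertical leg: 18 × 85, A = 1 530 mm², x = 9 mm, Ī = 41 310 mm⁴.
Horizontal leg (remainder): 87 × 18, A = 1 566 mm², x = 61.5 mm, Ī = 987 755 mm⁴.
Centroid: x̄ = ΣA·x / ΣA = 35.5552 mm.
Transfer each piece to the centroidal y-axis using Ī + A·d² with d = x − 35.5552:
  vertical leg: d = -26.5552 mm → contributes +1 120 236 mm⁴
  horizontal leg (remainder): d = 25.9448 mm → contributes +2 041 878 mm⁴
Total I = 3 162 114 mm⁴.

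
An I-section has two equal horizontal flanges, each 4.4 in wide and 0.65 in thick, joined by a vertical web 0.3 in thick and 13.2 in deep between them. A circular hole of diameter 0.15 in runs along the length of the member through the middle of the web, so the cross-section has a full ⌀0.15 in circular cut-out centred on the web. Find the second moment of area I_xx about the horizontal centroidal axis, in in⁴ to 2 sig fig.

Break the section into simple shapes (no overlaps), measuring from the bottom-left corner of the bounding box.
Bottom flange: 4.4 × 0.65, A = 2.86 in², y = 0.325 in, Ī = 0.1007 in⁴.
Web: 0.3 × 13.2, A = 3.96 in², y = 7.25 in, Ī = 57.5 in⁴.
Top flange: 4.4 × 0.65, A = 2.86 in², y = 14.18 in, Ī = 0.1007 in⁴.
Hole (subtracted): ⌀0.15, A = 0.01767 in², y = 7.25 in, Ī = 0.00002485 in⁴.
By symmetry the centroid is at mid-height, ȳ = 7.25 in.
Transfer each piece to the horizontal centroidal axis using Ī + A·d² with d = y − 7.25:
  bottom flange: d = -6.925 in → contributes +137.3 in⁴
  web: d = 0 in → contributes +57.5 in⁴
  top flange: d = 6.925 in → contributes +137.3 in⁴
  hole: d = 0 in → contributes −0.00002485 in⁴
Total I = 332 in⁴.

I_xx ≈ 330 in⁴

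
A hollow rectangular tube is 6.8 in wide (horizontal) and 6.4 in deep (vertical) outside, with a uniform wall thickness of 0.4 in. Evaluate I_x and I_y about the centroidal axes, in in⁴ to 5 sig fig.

Decompose the section into non-overlapping parts with the origin at the bottom-left of its bounding rectangle.
Outer rectangle: 6.8 × 6.4, A = 43.52 in², y = 3.2 in, Ī = 148.5483 in⁴.
Inner void (subtracted): 6 × 5.6, A = 33.6 in², y = 3.2 in, Ī = 87.808 in⁴.
By symmetry the centroid is at mid-height, ȳ = 3.2 in.
All pieces are centred on the centroidal x-axis, so I = ΣĪ (holes subtracted) = 60.74027 in⁴.
Repeating about the centroidal y-axis gives I_y = 66.89707 in⁴.

I_x ≈ 60.740 in⁴, I_y ≈ 66.897 in⁴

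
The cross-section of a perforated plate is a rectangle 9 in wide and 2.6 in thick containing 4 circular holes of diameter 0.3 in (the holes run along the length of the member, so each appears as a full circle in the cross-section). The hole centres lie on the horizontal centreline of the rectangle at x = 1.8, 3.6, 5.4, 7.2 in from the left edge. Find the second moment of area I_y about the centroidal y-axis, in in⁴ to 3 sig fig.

Decompose the section into non-overlapping parts with the origin at the bottom-left of its bounding rectangle.
Plate: 9 × 2.6, A = 23.4 in², x = 4.5 in, Ī = 157.95 in⁴.
Hole 1 (subtracted): ⌀0.3, A = 0.070686 in², x = 1.8 in, Ī = 0.00039761 in⁴.
Hole 2 (subtracted): ⌀0.3, A = 0.070686 in², x = 3.6 in, Ī = 0.00039761 in⁴.
Hole 3 (subtracted): ⌀0.3, A = 0.070686 in², x = 5.4 in, Ī = 0.00039761 in⁴.
Hole 4 (subtracted): ⌀0.3, A = 0.070686 in², x = 7.2 in, Ī = 0.00039761 in⁴.
By symmetry the centroid is at mid-width, x̄ = 4.5 in.
Transfer each piece to the centroidal y-axis using Ī + A·d² with d = x − 4.5:
  plate: d = 0 in → contributes +157.95 in⁴
  hole 1: d = -2.7 in → contributes −0.5157 in⁴
  hole 2: d = -0.9 in → contributes −0.057653 in⁴
  hole 3: d = 0.9 in → contributes −0.057653 in⁴
  hole 4: d = 2.7 in → contributes −0.5157 in⁴
Total I = 156.8 in⁴.

I_y ≈ 157 in⁴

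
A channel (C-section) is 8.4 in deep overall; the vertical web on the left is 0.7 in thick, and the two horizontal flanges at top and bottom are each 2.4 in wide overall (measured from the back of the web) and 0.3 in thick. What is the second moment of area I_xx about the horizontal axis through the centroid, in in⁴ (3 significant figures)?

Break the section into simple shapes (no overlaps), measuring from the bottom-left corner of the bounding box.
Web: 0.7 × 8.4, A = 5.88 in², y = 4.2 in, Ī = 34.574 in⁴.
Top flange (beyond web): 1.7 × 0.3, A = 0.51 in², y = 8.25 in, Ī = 0.003825 in⁴.
Bottom flange (beyond web): 1.7 × 0.3, A = 0.51 in², y = 0.15 in, Ī = 0.003825 in⁴.
By symmetry the centroid is at mid-height, ȳ = 4.2 in.
Transfer each piece to the horizontal axis through the centroid using Ī + A·d² with d = y − 4.2:
  web: d = 0 in → contributes +34.574 in⁴
  top flange (beyond web): d = 4.05 in → contributes +8.3691 in⁴
  bottom flange (beyond web): d = -4.05 in → contributes +8.3691 in⁴
Total I = 51.313 in⁴.

I_xx ≈ 51.3 in⁴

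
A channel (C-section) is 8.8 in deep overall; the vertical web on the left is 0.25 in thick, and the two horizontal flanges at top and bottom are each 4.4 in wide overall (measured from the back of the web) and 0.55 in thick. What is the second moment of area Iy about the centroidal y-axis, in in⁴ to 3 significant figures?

Break the section into simple shapes (no overlaps), measuring from the bottom-left corner of the bounding box.
Web: 0.25 × 8.8, A = 2.2 in², x = 0.125 in, Ī = 0.011458 in⁴.
Top flange (beyond web): 4.15 × 0.55, A = 2.2825 in², x = 2.325 in, Ī = 3.2759 in⁴.
Bottom flange (beyond web): 4.15 × 0.55, A = 2.2825 in², x = 2.325 in, Ī = 3.2759 in⁴.
Centroid: x̄ = ΣA·x / ΣA = 1.6096 in.
Transfer each piece to the centroidal y-axis using Ī + A·d² with d = x − 1.6096:
  web: d = -1.4846 in → contributes +4.86 in⁴
  top flange (beyond web): d = 0.71545 in → contributes +4.4442 in⁴
  bottom flange (beyond web): d = 0.71545 in → contributes +4.4442 in⁴
Total I = 13.748 in⁴.

Iy ≈ 13.7 in⁴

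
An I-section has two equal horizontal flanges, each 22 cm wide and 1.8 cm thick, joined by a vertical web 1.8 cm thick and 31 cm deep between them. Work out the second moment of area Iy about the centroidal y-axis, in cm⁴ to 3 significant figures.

Treat the section as a set of non-overlapping primitives; coordinates are from the bounding-box lower-left.
Bottom flange: 22 × 1.8, A = 39.6 cm², x = 11 cm, Ī = 1597.2 cm⁴.
Web: 1.8 × 31, A = 55.8 cm², x = 11 cm, Ī = 15.066 cm⁴.
Top flange: 22 × 1.8, A = 39.6 cm², x = 11 cm, Ī = 1597.2 cm⁴.
By symmetry the centroid is at mid-width, x̄ = 11 cm.
All pieces are centred on the centroidal y-axis, so I = ΣĪ = 3209.5 cm⁴.

Iy ≈ 3210 cm⁴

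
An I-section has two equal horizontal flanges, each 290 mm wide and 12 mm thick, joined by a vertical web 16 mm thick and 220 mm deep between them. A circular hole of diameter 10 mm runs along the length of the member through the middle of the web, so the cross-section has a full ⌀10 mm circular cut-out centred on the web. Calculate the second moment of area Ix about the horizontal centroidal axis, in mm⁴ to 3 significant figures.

Ix ≈ 1.08 × 10⁸ mm⁴

Decompose the section into non-overlapping parts with the origin at the bottom-left of its bounding rectangle.
Bottom flange: 290 × 12, A = 3 480 mm², y = 6 mm, Ī = 41 760 mm⁴.
Web: 16 × 220, A = 3 520 mm², y = 122 mm, Ī = 14 197 333 mm⁴.
Top flange: 290 × 12, A = 3 480 mm², y = 238 mm, Ī = 41 760 mm⁴.
Hole (subtracted): ⌀10, A = 78.54 mm², y = 122 mm, Ī = 490.87 mm⁴.
By symmetry the centroid is at mid-height, ȳ = 122 mm.
Transfer each piece to the horizontal centroidal axis using Ī + A·d² with d = y − 122:
  bottom flange: d = -116 mm → contributes +46 868 640 mm⁴
  web: d = 0 mm → contributes +14 197 333 mm⁴
  top flange: d = 116 mm → contributes +46 868 640 mm⁴
  hole: d = 0 mm → contributes −490.87 mm⁴
Total I = 107 934 122 mm⁴.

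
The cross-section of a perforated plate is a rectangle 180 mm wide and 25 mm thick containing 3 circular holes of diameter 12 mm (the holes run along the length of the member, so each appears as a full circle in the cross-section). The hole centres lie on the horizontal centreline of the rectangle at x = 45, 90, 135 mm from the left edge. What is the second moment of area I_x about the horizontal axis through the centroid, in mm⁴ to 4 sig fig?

I_x ≈ 2.313 × 10⁵ mm⁴

Treat the section as a set of non-overlapping primitives; coordinates are from the bounding-box lower-left.
Plate: 180 × 25, A = 4 500 mm², y = 12.5 mm, Ī = 234 375 mm⁴.
Hole 1 (subtracted): ⌀12, A = 113.097 mm², y = 12.5 mm, Ī = 1017.88 mm⁴.
Hole 2 (subtracted): ⌀12, A = 113.097 mm², y = 12.5 mm, Ī = 1017.88 mm⁴.
Hole 3 (subtracted): ⌀12, A = 113.097 mm², y = 12.5 mm, Ī = 1017.88 mm⁴.
By symmetry the centroid is at mid-height, ȳ = 12.5 mm.
All pieces are centred on the horizontal axis through the centroid, so I = ΣĪ (holes subtracted) = 231 321 mm⁴.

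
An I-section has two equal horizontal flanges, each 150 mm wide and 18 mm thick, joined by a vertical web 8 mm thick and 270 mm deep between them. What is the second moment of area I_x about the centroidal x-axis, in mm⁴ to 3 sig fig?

I_x ≈ 1.25 × 10⁸ mm⁴

Treat the section as a set of non-overlapping primitives; coordinates are from the bounding-box lower-left.
Bottom flange: 150 × 18, A = 2 700 mm², y = 9 mm, Ī = 72 900 mm⁴.
Web: 8 × 270, A = 2 160 mm², y = 153 mm, Ī = 13 122 000 mm⁴.
Top flange: 150 × 18, A = 2 700 mm², y = 297 mm, Ī = 72 900 mm⁴.
By symmetry the centroid is at mid-height, ȳ = 153 mm.
Transfer each piece to the centroidal x-axis using Ī + A·d² with d = y − 153:
  bottom flange: d = -144 mm → contributes +56 060 100 mm⁴
  web: d = 0 mm → contributes +13 122 000 mm⁴
  top flange: d = 144 mm → contributes +56 060 100 mm⁴
Total I = 125 242 200 mm⁴.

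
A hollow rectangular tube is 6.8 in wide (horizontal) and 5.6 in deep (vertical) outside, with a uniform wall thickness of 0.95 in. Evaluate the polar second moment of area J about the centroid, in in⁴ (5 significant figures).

Treat the section as a set of non-overlapping primitives; coordinates are from the bounding-box lower-left.
Outer rectangle: 6.8 × 5.6, A = 38.08 in², y = 2.8 in, Ī = 99.51573 in⁴.
Inner void (subtracted): 4.9 × 3.7, A = 18.13 in², y = 2.8 in, Ī = 20.68331 in⁴.
By symmetry the centroid is at mid-height, ȳ = 2.8 in.
All pieces are centred on the centroidal x-axis, so I = ΣĪ (holes subtracted) = 78.83243 in⁴.
Repeating about the centroidal y-axis gives I_y = 110.4598 in⁴.
Polar second moment: J = I_x + I_y = 189.2923 in⁴.

J ≈ 189.29 in⁴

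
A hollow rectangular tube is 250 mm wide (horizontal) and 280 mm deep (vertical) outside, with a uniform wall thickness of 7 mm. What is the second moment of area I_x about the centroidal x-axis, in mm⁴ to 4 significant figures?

I_x ≈ 8.719 × 10⁷ mm⁴

Treat the section as a set of non-overlapping primitives; coordinates are from the bounding-box lower-left.
Outer rectangle: 250 × 280, A = 70 000 mm², y = 140 mm, Ī = 457 333 333 mm⁴.
Inner void (subtracted): 236 × 266, A = 62 776 mm², y = 140 mm, Ī = 370 148 221 mm⁴.
By symmetry the centroid is at mid-height, ȳ = 140 mm.
All pieces are centred on the centroidal x-axis, so I = ΣĪ (holes subtracted) = 87 185 112 mm⁴.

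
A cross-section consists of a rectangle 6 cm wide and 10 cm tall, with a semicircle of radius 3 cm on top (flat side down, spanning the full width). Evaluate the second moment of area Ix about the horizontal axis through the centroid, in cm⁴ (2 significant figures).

Treat the section as a set of non-overlapping primitives; coordinates are from the bounding-box lower-left.
Rectangular body: 6 × 10, A = 60 cm², y = 5 cm, Ī = 500 cm⁴.
Semicircular cap: semicircle r = 3, A = 14.14 cm², y = 11.27 cm, Ī = 8.89 cm⁴.
Centroid: ȳ = ΣA·y / ΣA = 6.196 cm.
Transfer each piece to the horizontal axis through the centroid using Ī + A·d² with d = y − 6.196:
  rectangular body: d = -1.196 cm → contributes +585.9 cm⁴
  semicircular cap: d = 5.077 cm → contributes +373.3 cm⁴
Total I = 959.1 cm⁴.

Ix ≈ 960 cm⁴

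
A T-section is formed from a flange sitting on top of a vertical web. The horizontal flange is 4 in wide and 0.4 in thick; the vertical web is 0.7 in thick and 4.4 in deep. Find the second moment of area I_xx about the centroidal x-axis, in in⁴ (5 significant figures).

Decompose the section into non-overlapping parts with the origin at the bottom-left of its bounding rectangle.
Flange: 4 × 0.4, A = 1.6 in², y = 4.6 in, Ī = 0.02133333 in⁴.
Web: 0.7 × 4.4, A = 3.08 in², y = 2.2 in, Ī = 4.969067 in⁴.
Centroid: ȳ = ΣA·y / ΣA = 3.020513 in.
Transfer each piece to the centroidal x-axis using Ī + A·d² with d = y − 3.020513:
  flange: d = 1.579487 in → contributes +4.012981 in⁴
  web: d = -0.8205128 in → contributes +7.04265 in⁴
Total I = 11.05563 in⁴.

I_xx ≈ 11.056 in⁴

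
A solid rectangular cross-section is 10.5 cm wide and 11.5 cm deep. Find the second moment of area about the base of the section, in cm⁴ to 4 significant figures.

I_base ≈ 5323 cm⁴

The section: 10.5 × 11.5, A = 120.75 cm², y = 5.75 cm, Ī = 1330.77 cm⁴.
Transfer it to the bottom edge using Ī + A·d² with d = y − 0:
  the section: d = 5.75 cm → contributes +5323.06 cm⁴
Total I = 5323.06 cm⁴.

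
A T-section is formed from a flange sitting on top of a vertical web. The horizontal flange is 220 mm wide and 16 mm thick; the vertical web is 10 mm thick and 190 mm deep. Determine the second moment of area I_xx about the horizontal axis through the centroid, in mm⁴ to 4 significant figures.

Decompose the section into non-overlapping parts with the origin at the bottom-left of its bounding rectangle.
Flange: 220 × 16, A = 3 520 mm², y = 198 mm, Ī = 75093.3 mm⁴.
Web: 10 × 190, A = 1 900 mm², y = 95 mm, Ī = 5 715 833 mm⁴.
Centroid: ȳ = ΣA·y / ΣA = 161.893 mm.
Transfer each piece to the horizontal axis through the centroid using Ī + A·d² with d = y − 161.893:
  flange: d = 36.107 mm → contributes +4 664 175 mm⁴
  web: d = -66.893 mm → contributes +14 217 710 mm⁴
Total I = 18 881 885 mm⁴.

I_xx ≈ 1.888 × 10⁷ mm⁴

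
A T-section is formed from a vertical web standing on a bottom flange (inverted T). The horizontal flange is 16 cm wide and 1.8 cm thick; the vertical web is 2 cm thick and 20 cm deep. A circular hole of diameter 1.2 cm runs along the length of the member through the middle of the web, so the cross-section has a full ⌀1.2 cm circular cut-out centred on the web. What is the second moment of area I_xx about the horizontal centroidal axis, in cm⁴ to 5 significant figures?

Decompose the section into non-overlapping parts with the origin at the bottom-left of its bounding rectangle.
Flange: 16 × 1.8, A = 28.8 cm², y = 0.9 cm, Ī = 7.776 cm⁴.
Web: 2 × 20, A = 40 cm², y = 11.8 cm, Ī = 1333.333 cm⁴.
Hole (subtracted): ⌀1.2, A = 1.130973 cm², y = 11.8 cm, Ī = 0.1017876 cm⁴.
Centroid: ȳ = ΣA·y / ΣA = 7.16095 cm.
Transfer each piece to the horizontal centroidal axis using Ī + A·d² with d = y − 7.16095:
  flange: d = -6.26095 cm → contributes +1136.721 cm⁴
  web: d = 4.63905 cm → contributes +2194.165 cm⁴
  hole: d = 4.63905 cm → contributes −24.44122 cm⁴
Total I = 3306.445 cm⁴.

I_xx ≈ 3306.4 cm⁴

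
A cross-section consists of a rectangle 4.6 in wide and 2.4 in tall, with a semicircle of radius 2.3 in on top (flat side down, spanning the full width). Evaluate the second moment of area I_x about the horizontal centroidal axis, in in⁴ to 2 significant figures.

I_x ≈ 31 in⁴

Treat the section as a set of non-overlapping primitives; coordinates are from the bounding-box lower-left.
Rectangular body: 4.6 × 2.4, A = 11.04 in², y = 1.2 in, Ī = 5.299 in⁴.
Semicircular cap: semicircle r = 2.3, A = 8.31 in², y = 3.376 in, Ī = 3.071 in⁴.
Centroid: ȳ = ΣA·y / ΣA = 2.135 in.
Transfer each piece to the horizontal centroidal axis using Ī + A·d² with d = y − 2.135:
  rectangular body: d = -0.9345 in → contributes +14.94 in⁴
  semicircular cap: d = 1.242 in → contributes +15.88 in⁴
Total I = 30.82 in⁴.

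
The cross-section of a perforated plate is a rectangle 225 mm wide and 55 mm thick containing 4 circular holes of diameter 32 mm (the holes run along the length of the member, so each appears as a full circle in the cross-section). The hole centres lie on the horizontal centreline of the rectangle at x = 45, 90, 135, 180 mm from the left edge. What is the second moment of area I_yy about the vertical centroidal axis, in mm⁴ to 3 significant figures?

I_yy ≈ 4.39 × 10⁷ mm⁴

Decompose the section into non-overlapping parts with the origin at the bottom-left of its bounding rectangle.
Plate: 225 × 55, A = 12 375 mm², x = 112.5 mm, Ī = 52 207 031 mm⁴.
Hole 1 (subtracted): ⌀32, A = 804.25 mm², x = 45 mm, Ī = 51 472 mm⁴.
Hole 2 (subtracted): ⌀32, A = 804.25 mm², x = 90 mm, Ī = 51 472 mm⁴.
Hole 3 (subtracted): ⌀32, A = 804.25 mm², x = 135 mm, Ī = 51 472 mm⁴.
Hole 4 (subtracted): ⌀32, A = 804.25 mm², x = 180 mm, Ī = 51 472 mm⁴.
By symmetry the centroid is at mid-width, x̄ = 112.5 mm.
Transfer each piece to the vertical centroidal axis using Ī + A·d² with d = x − 112.5:
  plate: d = 0 mm → contributes +52 207 031 mm⁴
  hole 1: d = -67.5 mm → contributes −3 715 826 mm⁴
  hole 2: d = -22.5 mm → contributes −458 622 mm⁴
  hole 3: d = 22.5 mm → contributes −458 622 mm⁴
  hole 4: d = 67.5 mm → contributes −3 715 826 mm⁴
Total I = 43 858 136 mm⁴.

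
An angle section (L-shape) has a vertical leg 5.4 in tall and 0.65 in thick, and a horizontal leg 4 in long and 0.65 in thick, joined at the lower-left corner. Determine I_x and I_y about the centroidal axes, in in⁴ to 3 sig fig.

Split into non-overlapping primitives; take the origin at the lower-left of the bounding box.
Vertical leg: 0.65 × 5.4, A = 3.51 in², y = 2.7 in, Ī = 8.5293 in⁴.
Horizontal leg (remainder): 3.35 × 0.65, A = 2.1775 in², y = 0.325 in, Ī = 0.076666 in⁴.
Centroid: ȳ = ΣA·y / ΣA = 1.7907 in.
Transfer each piece to the centroidal x-axis using Ī + A·d² with d = y − 1.7907:
  vertical leg: d = 0.90929 in → contributes +11.431 in⁴
  horizontal leg (remainder): d = -1.4657 in → contributes +4.7546 in⁴
Total I = 16.186 in⁴.
For the y-axis: x̄ = 1.0907 in.
Repeating about the centroidal y-axis gives I_y = 7.5353 in⁴.

I_x ≈ 16.2 in⁴, I_y ≈ 7.54 in⁴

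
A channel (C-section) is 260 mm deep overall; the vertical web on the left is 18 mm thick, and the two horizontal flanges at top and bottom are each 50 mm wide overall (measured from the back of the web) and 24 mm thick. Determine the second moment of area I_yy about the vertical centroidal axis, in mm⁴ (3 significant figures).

I_yy ≈ 9.80 × 10⁵ mm⁴

Decompose the section into non-overlapping parts with the origin at the bottom-left of its bounding rectangle.
Web: 18 × 260, A = 4 680 mm², x = 9 mm, Ī = 126 360 mm⁴.
Top flange (beyond web): 32 × 24, A = 768 mm², x = 34 mm, Ī = 65 536 mm⁴.
Bottom flange (beyond web): 32 × 24, A = 768 mm², x = 34 mm, Ī = 65 536 mm⁴.
Centroid: x̄ = ΣA·x / ΣA = 15.178 mm.
Transfer each piece to the vertical centroidal axis using Ī + A·d² with d = x − 15.178:
  web: d = -6.1776 mm → contributes +304 962 mm⁴
  top flange (beyond web): d = 18.822 mm → contributes +337 625 mm⁴
  bottom flange (beyond web): d = 18.822 mm → contributes +337 625 mm⁴
Total I = 980 212 mm⁴.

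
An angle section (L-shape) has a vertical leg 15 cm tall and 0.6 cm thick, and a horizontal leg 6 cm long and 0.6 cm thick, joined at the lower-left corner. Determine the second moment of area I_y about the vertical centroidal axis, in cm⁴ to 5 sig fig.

Break the section into simple shapes (no overlaps), measuring from the bottom-left corner of the bounding box.
Vertical leg: 0.6 × 15, A = 9 cm², x = 0.3 cm, Ī = 0.27 cm⁴.
Horizontal leg (remainder): 5.4 × 0.6, A = 3.24 cm², x = 3.3 cm, Ī = 7.8732 cm⁴.
Centroid: x̄ = ΣA·x / ΣA = 1.094118 cm.
Transfer each piece to the vertical centroidal axis using Ī + A·d² with d = x − 1.094118:
  vertical leg: d = -0.7941176 cm → contributes +5.945606 cm⁴
  horizontal leg (remainder): d = 2.205882 cm → contributes +23.63877 cm⁴
Total I = 29.58438 cm⁴.

I_y ≈ 29.584 cm⁴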